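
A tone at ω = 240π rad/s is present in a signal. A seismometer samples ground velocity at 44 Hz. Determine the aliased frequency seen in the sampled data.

ω = 240π rad/s → f = ω/(2π) = 120 Hz.
120 Hz mod fs = 32 Hz.
32 Hz > fs/2 = 22 Hz, folds to fs − 32 Hz = 12 Hz.

12 Hz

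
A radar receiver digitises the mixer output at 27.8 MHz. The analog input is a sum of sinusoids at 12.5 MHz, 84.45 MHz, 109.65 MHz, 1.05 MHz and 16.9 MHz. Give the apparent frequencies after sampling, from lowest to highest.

1.05 MHz, 1.55 MHz, 10.9 MHz, 12.5 MHz

fs/2 = 13.9 MHz.
12.5 MHz ≤ fs/2 = 13.9 MHz, passes unchanged.
84.45 MHz mod fs = 1.05 MHz.
1.05 MHz ≤ fs/2 = 13.9 MHz, appears at 1.05 MHz.
109.65 MHz mod fs = 26.25 MHz.
26.25 MHz > fs/2 = 13.9 MHz, folds to fs − 26.25 MHz = 1.55 MHz.
1.05 MHz ≤ fs/2 = 13.9 MHz, passes unchanged.
16.9 MHz > fs/2 = 13.9 MHz, folds to fs − 16.9 MHz = 10.9 MHz.
Distinct values: {1.05 MHz, 1.55 MHz, 10.9 MHz, 12.5 MHz}.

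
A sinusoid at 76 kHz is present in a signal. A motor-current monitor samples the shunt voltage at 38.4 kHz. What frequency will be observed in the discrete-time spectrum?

76 kHz mod fs = 37.6 kHz.
37.6 kHz > fs/2 = 19.2 kHz, folds to fs − 37.6 kHz = 0.8 kHz.

0.8 kHz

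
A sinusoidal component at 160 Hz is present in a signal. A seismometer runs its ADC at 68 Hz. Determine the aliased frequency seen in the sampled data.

160 Hz mod fs = 24 Hz.
24 Hz ≤ fs/2 = 34 Hz, appears at 24 Hz.

24 Hz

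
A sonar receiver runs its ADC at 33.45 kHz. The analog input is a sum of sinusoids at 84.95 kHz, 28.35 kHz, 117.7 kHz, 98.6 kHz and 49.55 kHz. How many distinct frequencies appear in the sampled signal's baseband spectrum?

4

fs/2 = 16.725 kHz.
84.95 kHz mod fs = 18.05 kHz.
18.05 kHz > fs/2 = 16.725 kHz, folds to fs − 18.05 kHz = 15.4 kHz.
28.35 kHz > fs/2 = 16.725 kHz, folds to fs − 28.35 kHz = 5.1 kHz.
117.7 kHz mod fs = 17.35 kHz.
17.35 kHz > fs/2 = 16.725 kHz, folds to fs − 17.35 kHz = 16.1 kHz.
98.6 kHz mod fs = 31.7 kHz.
31.7 kHz > fs/2 = 16.725 kHz, folds to fs − 31.7 kHz = 1.75 kHz.
49.55 kHz mod fs = 16.1 kHz.
16.1 kHz ≤ fs/2 = 16.725 kHz, appears at 16.1 kHz.
Distinct values: {1.75 kHz, 5.1 kHz, 15.4 kHz, 16.1 kHz} → 4.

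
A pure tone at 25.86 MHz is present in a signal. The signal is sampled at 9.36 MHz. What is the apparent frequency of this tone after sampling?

2.22 MHz

25.86 MHz mod fs = 7.14 MHz.
7.14 MHz > fs/2 = 4.68 MHz, folds to fs − 7.14 MHz = 2.22 MHz.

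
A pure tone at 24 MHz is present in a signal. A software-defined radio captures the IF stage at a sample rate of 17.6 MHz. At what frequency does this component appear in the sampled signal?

24 MHz mod fs = 6.4 MHz.
6.4 MHz ≤ fs/2 = 8.8 MHz, appears at 6.4 MHz.

6.4 MHz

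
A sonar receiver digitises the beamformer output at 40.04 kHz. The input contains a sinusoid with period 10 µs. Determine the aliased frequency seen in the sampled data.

T = 10 µs → f = 1/T = 100 kHz.
100 kHz mod fs = 19.92 kHz.
19.92 kHz ≤ fs/2 = 20.02 kHz, appears at 19.92 kHz.

19.92 kHz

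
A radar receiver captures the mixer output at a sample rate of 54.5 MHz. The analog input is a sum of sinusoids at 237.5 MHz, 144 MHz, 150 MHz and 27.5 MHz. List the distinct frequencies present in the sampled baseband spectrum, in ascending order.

fs/2 = 27.25 MHz.
237.5 MHz mod fs = 19.5 MHz.
19.5 MHz ≤ fs/2 = 27.25 MHz, appears at 19.5 MHz.
144 MHz mod fs = 35 MHz.
35 MHz > fs/2 = 27.25 MHz, folds to fs − 35 MHz = 19.5 MHz.
150 MHz mod fs = 41 MHz.
41 MHz > fs/2 = 27.25 MHz, folds to fs − 41 MHz = 13.5 MHz.
27.5 MHz > fs/2 = 27.25 MHz, folds to fs − 27.5 MHz = 27 MHz.
Distinct values: {13.5 MHz, 19.5 MHz, 27 MHz}.

13.5 MHz, 19.5 MHz, 27 MHz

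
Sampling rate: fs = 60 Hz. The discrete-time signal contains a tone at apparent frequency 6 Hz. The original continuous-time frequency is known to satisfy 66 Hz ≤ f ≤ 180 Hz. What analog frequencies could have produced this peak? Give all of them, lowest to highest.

66 Hz, 114 Hz, 126 Hz, 174 Hz

Frequencies that alias to 6 Hz are k·fs ± 6 Hz for integer k ≥ 0.
k=0: 6 Hz.
k=1: 54 Hz, 66 Hz.
k=2: 114 Hz, 126 Hz.
k=3: 174 Hz, 186 Hz.
k=4: 234 Hz, 246 Hz.
Within [66 Hz, 180 Hz]: 66 Hz, 114 Hz, 126 Hz, 174 Hz.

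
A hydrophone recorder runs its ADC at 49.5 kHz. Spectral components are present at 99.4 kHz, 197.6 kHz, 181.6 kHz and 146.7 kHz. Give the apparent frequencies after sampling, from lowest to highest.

0.4 kHz, 1.8 kHz, 16.4 kHz

fs/2 = 24.75 kHz.
99.4 kHz mod fs = 0.4 kHz.
0.4 kHz ≤ fs/2 = 24.75 kHz, appears at 0.4 kHz.
197.6 kHz mod fs = 49.1 kHz.
49.1 kHz > fs/2 = 24.75 kHz, folds to fs − 49.1 kHz = 0.4 kHz.
181.6 kHz mod fs = 33.1 kHz.
33.1 kHz > fs/2 = 24.75 kHz, folds to fs − 33.1 kHz = 16.4 kHz.
146.7 kHz mod fs = 47.7 kHz.
47.7 kHz > fs/2 = 24.75 kHz, folds to fs − 47.7 kHz = 1.8 kHz.
Distinct values: {0.4 kHz, 1.8 kHz, 16.4 kHz}.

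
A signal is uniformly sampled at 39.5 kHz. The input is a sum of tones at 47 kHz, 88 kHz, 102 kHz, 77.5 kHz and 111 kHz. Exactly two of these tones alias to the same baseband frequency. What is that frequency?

fs/2 = 19.75 kHz.
47 kHz mod fs = 7.5 kHz.
7.5 kHz ≤ fs/2 = 19.75 kHz, appears at 7.5 kHz.
88 kHz mod fs = 9 kHz.
9 kHz ≤ fs/2 = 19.75 kHz, appears at 9 kHz.
102 kHz mod fs = 23 kHz.
23 kHz > fs/2 = 19.75 kHz, folds to fs − 23 kHz = 16.5 kHz.
77.5 kHz mod fs = 38 kHz.
38 kHz > fs/2 = 19.75 kHz, folds to fs − 38 kHz = 1.5 kHz.
111 kHz mod fs = 32 kHz.
32 kHz > fs/2 = 19.75 kHz, folds to fs − 32 kHz = 7.5 kHz.
47 kHz and 111 kHz both map to 7.5 kHz.

7.5 kHz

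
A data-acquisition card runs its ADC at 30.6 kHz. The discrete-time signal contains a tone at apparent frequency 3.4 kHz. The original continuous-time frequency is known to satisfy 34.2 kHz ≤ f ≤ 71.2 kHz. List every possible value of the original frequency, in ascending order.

57.8 kHz, 64.6 kHz

Frequencies that alias to 3.4 kHz are k·fs ± 3.4 kHz for integer k ≥ 0.
k=0: 3.4 kHz.
k=1: 27.2 kHz, 34 kHz.
k=2: 57.8 kHz, 64.6 kHz.
k=3: 88.4 kHz, 95.2 kHz.
Within [34.2 kHz, 71.2 kHz]: 57.8 kHz, 64.6 kHz.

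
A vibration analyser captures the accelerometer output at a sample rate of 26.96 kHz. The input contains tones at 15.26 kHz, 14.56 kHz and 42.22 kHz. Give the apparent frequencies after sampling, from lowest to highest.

11.7 kHz, 12.4 kHz

fs/2 = 13.48 kHz.
15.26 kHz > fs/2 = 13.48 kHz, folds to fs − 15.26 kHz = 11.7 kHz.
14.56 kHz > fs/2 = 13.48 kHz, folds to fs − 14.56 kHz = 12.4 kHz.
42.22 kHz mod fs = 15.26 kHz.
15.26 kHz > fs/2 = 13.48 kHz, folds to fs − 15.26 kHz = 11.7 kHz.
Distinct values: {11.7 kHz, 12.4 kHz}.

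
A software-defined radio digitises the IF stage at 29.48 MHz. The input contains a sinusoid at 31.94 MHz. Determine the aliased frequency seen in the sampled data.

31.94 MHz mod fs = 2.46 MHz.
2.46 MHz ≤ fs/2 = 14.74 MHz, appears at 2.46 MHz.

2.46 MHz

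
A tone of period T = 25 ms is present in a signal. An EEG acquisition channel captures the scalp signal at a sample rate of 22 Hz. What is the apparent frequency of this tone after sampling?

T = 25 ms → f = 1/T = 40 Hz.
40 Hz mod fs = 18 Hz.
18 Hz > fs/2 = 11 Hz, folds to fs − 18 Hz = 4 Hz.

4 Hz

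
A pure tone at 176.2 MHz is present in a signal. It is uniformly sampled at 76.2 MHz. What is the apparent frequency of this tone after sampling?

23.8 MHz

176.2 MHz mod fs = 23.8 MHz.
23.8 MHz ≤ fs/2 = 38.1 MHz, appears at 23.8 MHz.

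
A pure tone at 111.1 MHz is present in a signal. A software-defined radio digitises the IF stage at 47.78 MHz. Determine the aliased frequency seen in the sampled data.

15.54 MHz

111.1 MHz mod fs = 15.54 MHz.
15.54 MHz ≤ fs/2 = 23.89 MHz, appears at 15.54 MHz.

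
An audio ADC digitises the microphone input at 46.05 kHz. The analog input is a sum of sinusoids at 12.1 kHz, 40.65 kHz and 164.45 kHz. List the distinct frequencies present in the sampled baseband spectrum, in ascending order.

fs/2 = 23.025 kHz.
12.1 kHz ≤ fs/2 = 23.025 kHz, passes unchanged.
40.65 kHz > fs/2 = 23.025 kHz, folds to fs − 40.65 kHz = 5.4 kHz.
164.45 kHz mod fs = 26.3 kHz.
26.3 kHz > fs/2 = 23.025 kHz, folds to fs − 26.3 kHz = 19.75 kHz.
Distinct values: {5.4 kHz, 12.1 kHz, 19.75 kHz}.

5.4 kHz, 12.1 kHz, 19.75 kHz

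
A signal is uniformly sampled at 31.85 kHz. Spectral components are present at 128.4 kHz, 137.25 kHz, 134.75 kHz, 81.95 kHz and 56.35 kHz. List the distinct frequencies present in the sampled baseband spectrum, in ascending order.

1 kHz, 7.35 kHz, 9.85 kHz, 13.6 kHz

fs/2 = 15.925 kHz.
128.4 kHz mod fs = 1 kHz.
1 kHz ≤ fs/2 = 15.925 kHz, appears at 1 kHz.
137.25 kHz mod fs = 9.85 kHz.
9.85 kHz ≤ fs/2 = 15.925 kHz, appears at 9.85 kHz.
134.75 kHz mod fs = 7.35 kHz.
7.35 kHz ≤ fs/2 = 15.925 kHz, appears at 7.35 kHz.
81.95 kHz mod fs = 18.25 kHz.
18.25 kHz > fs/2 = 15.925 kHz, folds to fs − 18.25 kHz = 13.6 kHz.
56.35 kHz mod fs = 24.5 kHz.
24.5 kHz > fs/2 = 15.925 kHz, folds to fs − 24.5 kHz = 7.35 kHz.
Distinct values: {1 kHz, 7.35 kHz, 9.85 kHz, 13.6 kHz}.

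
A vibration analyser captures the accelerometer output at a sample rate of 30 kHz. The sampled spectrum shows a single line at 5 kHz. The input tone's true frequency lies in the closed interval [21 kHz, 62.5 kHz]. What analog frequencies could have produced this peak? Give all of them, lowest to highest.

25 kHz, 35 kHz, 55 kHz

Frequencies that alias to 5 kHz are k·fs ± 5 kHz for integer k ≥ 0.
k=0: 5 kHz.
k=1: 25 kHz, 35 kHz.
k=2: 55 kHz, 65 kHz.
k=3: 85 kHz, 95 kHz.
Within [21 kHz, 62.5 kHz]: 25 kHz, 35 kHz, 55 kHz.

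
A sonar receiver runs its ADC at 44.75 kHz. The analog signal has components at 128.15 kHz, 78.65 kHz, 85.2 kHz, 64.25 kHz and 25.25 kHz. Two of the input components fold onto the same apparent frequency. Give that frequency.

fs/2 = 22.375 kHz.
128.15 kHz mod fs = 38.65 kHz.
38.65 kHz > fs/2 = 22.375 kHz, folds to fs − 38.65 kHz = 6.1 kHz.
78.65 kHz mod fs = 33.9 kHz.
33.9 kHz > fs/2 = 22.375 kHz, folds to fs − 33.9 kHz = 10.85 kHz.
85.2 kHz mod fs = 40.45 kHz.
40.45 kHz > fs/2 = 22.375 kHz, folds to fs − 40.45 kHz = 4.3 kHz.
64.25 kHz mod fs = 19.5 kHz.
19.5 kHz ≤ fs/2 = 22.375 kHz, appears at 19.5 kHz.
25.25 kHz > fs/2 = 22.375 kHz, folds to fs − 25.25 kHz = 19.5 kHz.
25.25 kHz and 64.25 kHz both map to 19.5 kHz.

19.5 kHz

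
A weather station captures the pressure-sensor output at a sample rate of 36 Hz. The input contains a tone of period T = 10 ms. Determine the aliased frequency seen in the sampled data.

T = 10 ms → f = 1/T = 100 Hz.
100 Hz mod fs = 28 Hz.
28 Hz > fs/2 = 18 Hz, folds to fs − 28 Hz = 8 Hz.

8 Hz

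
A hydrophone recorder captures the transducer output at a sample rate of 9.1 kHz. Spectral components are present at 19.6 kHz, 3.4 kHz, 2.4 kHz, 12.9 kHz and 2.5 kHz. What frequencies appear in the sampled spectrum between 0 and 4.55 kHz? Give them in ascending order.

fs/2 = 4.55 kHz.
19.6 kHz mod fs = 1.4 kHz.
1.4 kHz ≤ fs/2 = 4.55 kHz, appears at 1.4 kHz.
3.4 kHz ≤ fs/2 = 4.55 kHz, passes unchanged.
2.4 kHz ≤ fs/2 = 4.55 kHz, passes unchanged.
12.9 kHz mod fs = 3.8 kHz.
3.8 kHz ≤ fs/2 = 4.55 kHz, appears at 3.8 kHz.
2.5 kHz ≤ fs/2 = 4.55 kHz, passes unchanged.
Distinct values: {1.4 kHz, 2.4 kHz, 2.5 kHz, 3.4 kHz, 3.8 kHz}.

1.4 kHz, 2.4 kHz, 2.5 kHz, 3.4 kHz, 3.8 kHz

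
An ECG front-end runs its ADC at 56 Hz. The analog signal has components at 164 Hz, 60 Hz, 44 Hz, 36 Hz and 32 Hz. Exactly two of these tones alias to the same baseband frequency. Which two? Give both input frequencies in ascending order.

fs/2 = 28 Hz.
164 Hz mod fs = 52 Hz.
52 Hz > fs/2 = 28 Hz, folds to fs − 52 Hz = 4 Hz.
60 Hz mod fs = 4 Hz.
4 Hz ≤ fs/2 = 28 Hz, appears at 4 Hz.
44 Hz > fs/2 = 28 Hz, folds to fs − 44 Hz = 12 Hz.
36 Hz > fs/2 = 28 Hz, folds to fs − 36 Hz = 20 Hz.
32 Hz > fs/2 = 28 Hz, folds to fs − 32 Hz = 24 Hz.
60 Hz and 164 Hz both map to 4 Hz.

60 Hz, 164 Hz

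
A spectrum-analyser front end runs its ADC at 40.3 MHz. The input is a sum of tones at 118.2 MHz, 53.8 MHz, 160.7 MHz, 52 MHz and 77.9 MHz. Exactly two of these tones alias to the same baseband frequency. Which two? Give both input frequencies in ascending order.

fs/2 = 20.15 MHz.
118.2 MHz mod fs = 37.6 MHz.
37.6 MHz > fs/2 = 20.15 MHz, folds to fs − 37.6 MHz = 2.7 MHz.
53.8 MHz mod fs = 13.5 MHz.
13.5 MHz ≤ fs/2 = 20.15 MHz, appears at 13.5 MHz.
160.7 MHz mod fs = 39.8 MHz.
39.8 MHz > fs/2 = 20.15 MHz, folds to fs − 39.8 MHz = 0.5 MHz.
52 MHz mod fs = 11.7 MHz.
11.7 MHz ≤ fs/2 = 20.15 MHz, appears at 11.7 MHz.
77.9 MHz mod fs = 37.6 MHz.
37.6 MHz > fs/2 = 20.15 MHz, folds to fs − 37.6 MHz = 2.7 MHz.
77.9 MHz and 118.2 MHz both map to 2.7 MHz.

77.9 MHz, 118.2 MHz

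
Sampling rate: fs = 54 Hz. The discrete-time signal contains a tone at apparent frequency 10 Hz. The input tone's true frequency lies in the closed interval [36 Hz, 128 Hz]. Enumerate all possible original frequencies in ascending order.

Frequencies that alias to 10 Hz are k·fs ± 10 Hz for integer k ≥ 0.
k=0: 10 Hz.
k=1: 44 Hz, 64 Hz.
k=2: 98 Hz, 118 Hz.
k=3: 152 Hz, 172 Hz.
Within [36 Hz, 128 Hz]: 44 Hz, 64 Hz, 98 Hz, 118 Hz.

44 Hz, 64 Hz, 98 Hz, 118 Hz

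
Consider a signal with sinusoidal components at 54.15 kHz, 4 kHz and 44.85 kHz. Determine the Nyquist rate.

Highest-frequency component: 54.15 kHz.
Nyquist rate = 2 × 54.15 kHz = 108.3 kHz.

108.3 kHz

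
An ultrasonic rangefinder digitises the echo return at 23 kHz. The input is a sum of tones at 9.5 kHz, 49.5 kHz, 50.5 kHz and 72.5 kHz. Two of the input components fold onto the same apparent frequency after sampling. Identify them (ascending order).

49.5 kHz, 72.5 kHz

fs/2 = 11.5 kHz.
9.5 kHz ≤ fs/2 = 11.5 kHz, passes unchanged.
49.5 kHz mod fs = 3.5 kHz.
3.5 kHz ≤ fs/2 = 11.5 kHz, appears at 3.5 kHz.
50.5 kHz mod fs = 4.5 kHz.
4.5 kHz ≤ fs/2 = 11.5 kHz, appears at 4.5 kHz.
72.5 kHz mod fs = 3.5 kHz.
3.5 kHz ≤ fs/2 = 11.5 kHz, appears at 3.5 kHz.
49.5 kHz and 72.5 kHz both map to 3.5 kHz.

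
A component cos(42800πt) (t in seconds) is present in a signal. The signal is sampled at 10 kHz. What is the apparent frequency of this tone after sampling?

ω = 42800π rad/s → f = ω/(2π) = 21400 Hz = 21.4 kHz.
21.4 kHz mod fs = 1.4 kHz.
1.4 kHz ≤ fs/2 = 5 kHz, appears at 1.4 kHz.

1.4 kHz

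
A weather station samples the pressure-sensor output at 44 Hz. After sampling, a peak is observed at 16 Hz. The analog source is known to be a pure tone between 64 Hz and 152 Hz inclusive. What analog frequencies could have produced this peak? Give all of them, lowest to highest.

72 Hz, 104 Hz, 116 Hz, 148 Hz

Frequencies that alias to 16 Hz are k·fs ± 16 Hz for integer k ≥ 0.
k=0: 16 Hz.
k=1: 28 Hz, 60 Hz.
k=2: 72 Hz, 104 Hz.
k=3: 116 Hz, 148 Hz.
k=4: 160 Hz, 192 Hz.
Within [64 Hz, 152 Hz]: 72 Hz, 104 Hz, 116 Hz, 148 Hz.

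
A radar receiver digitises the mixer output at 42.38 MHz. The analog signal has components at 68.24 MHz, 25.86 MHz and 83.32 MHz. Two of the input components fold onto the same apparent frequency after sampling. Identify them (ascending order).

25.86 MHz, 68.24 MHz

fs/2 = 21.19 MHz.
68.24 MHz mod fs = 25.86 MHz.
25.86 MHz > fs/2 = 21.19 MHz, folds to fs − 25.86 MHz = 16.52 MHz.
25.86 MHz > fs/2 = 21.19 MHz, folds to fs − 25.86 MHz = 16.52 MHz.
83.32 MHz mod fs = 40.94 MHz.
40.94 MHz > fs/2 = 21.19 MHz, folds to fs − 40.94 MHz = 1.44 MHz.
25.86 MHz and 68.24 MHz both map to 16.52 MHz.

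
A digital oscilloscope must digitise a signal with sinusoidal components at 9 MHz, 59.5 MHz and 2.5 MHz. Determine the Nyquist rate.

119 MHz

Highest-frequency component: 59.5 MHz.
Nyquist rate = 2 × 59.5 MHz = 119 MHz.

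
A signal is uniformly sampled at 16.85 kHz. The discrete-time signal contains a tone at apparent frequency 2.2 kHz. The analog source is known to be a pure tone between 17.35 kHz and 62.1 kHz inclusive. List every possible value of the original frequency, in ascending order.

Frequencies that alias to 2.2 kHz are k·fs ± 2.2 kHz for integer k ≥ 0.
k=0: 2.2 kHz.
k=1: 14.65 kHz, 19.05 kHz.
k=2: 31.5 kHz, 35.9 kHz.
k=3: 48.35 kHz, 52.75 kHz.
k=4: 65.2 kHz, 69.6 kHz.
Within [17.35 kHz, 62.1 kHz]: 19.05 kHz, 31.5 kHz, 35.9 kHz, 48.35 kHz, 52.75 kHz.

19.05 kHz, 31.5 kHz, 35.9 kHz, 48.35 kHz, 52.75 kHz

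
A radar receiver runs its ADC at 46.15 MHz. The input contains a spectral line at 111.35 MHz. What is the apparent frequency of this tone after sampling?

111.35 MHz mod fs = 19.05 MHz.
19.05 MHz ≤ fs/2 = 23.075 MHz, appears at 19.05 MHz.

19.05 MHz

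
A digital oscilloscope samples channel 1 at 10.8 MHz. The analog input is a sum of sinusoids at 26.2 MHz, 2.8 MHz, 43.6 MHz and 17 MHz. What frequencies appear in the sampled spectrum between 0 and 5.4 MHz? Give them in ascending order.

0.4 MHz, 2.8 MHz, 4.6 MHz

fs/2 = 5.4 MHz.
26.2 MHz mod fs = 4.6 MHz.
4.6 MHz ≤ fs/2 = 5.4 MHz, appears at 4.6 MHz.
2.8 MHz ≤ fs/2 = 5.4 MHz, passes unchanged.
43.6 MHz mod fs = 0.4 MHz.
0.4 MHz ≤ fs/2 = 5.4 MHz, appears at 0.4 MHz.
17 MHz mod fs = 6.2 MHz.
6.2 MHz > fs/2 = 5.4 MHz, folds to fs − 6.2 MHz = 4.6 MHz.
Distinct values: {0.4 MHz, 2.8 MHz, 4.6 MHz}.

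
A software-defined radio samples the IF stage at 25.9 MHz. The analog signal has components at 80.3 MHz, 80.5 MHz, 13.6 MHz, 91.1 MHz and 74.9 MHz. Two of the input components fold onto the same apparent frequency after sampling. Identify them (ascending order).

74.9 MHz, 80.5 MHz

fs/2 = 12.95 MHz.
80.3 MHz mod fs = 2.6 MHz.
2.6 MHz ≤ fs/2 = 12.95 MHz, appears at 2.6 MHz.
80.5 MHz mod fs = 2.8 MHz.
2.8 MHz ≤ fs/2 = 12.95 MHz, appears at 2.8 MHz.
13.6 MHz > fs/2 = 12.95 MHz, folds to fs − 13.6 MHz = 12.3 MHz.
91.1 MHz mod fs = 13.4 MHz.
13.4 MHz > fs/2 = 12.95 MHz, folds to fs − 13.4 MHz = 12.5 MHz.
74.9 MHz mod fs = 23.1 MHz.
23.1 MHz > fs/2 = 12.95 MHz, folds to fs − 23.1 MHz = 2.8 MHz.
74.9 MHz and 80.5 MHz both map to 2.8 MHz.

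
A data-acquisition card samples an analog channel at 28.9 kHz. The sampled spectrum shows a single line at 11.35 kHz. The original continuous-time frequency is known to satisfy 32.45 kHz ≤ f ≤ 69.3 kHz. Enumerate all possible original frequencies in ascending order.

40.25 kHz, 46.45 kHz, 69.15 kHz

Frequencies that alias to 11.35 kHz are k·fs ± 11.35 kHz for integer k ≥ 0.
k=0: 11.35 kHz.
k=1: 17.55 kHz, 40.25 kHz.
k=2: 46.45 kHz, 69.15 kHz.
k=3: 75.35 kHz, 98.05 kHz.
Within [32.45 kHz, 69.3 kHz]: 40.25 kHz, 46.45 kHz, 69.15 kHz.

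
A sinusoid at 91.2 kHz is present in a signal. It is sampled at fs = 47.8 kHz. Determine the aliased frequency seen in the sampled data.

4.4 kHz

91.2 kHz mod fs = 43.4 kHz.
43.4 kHz > fs/2 = 23.9 kHz, folds to fs − 43.4 kHz = 4.4 kHz.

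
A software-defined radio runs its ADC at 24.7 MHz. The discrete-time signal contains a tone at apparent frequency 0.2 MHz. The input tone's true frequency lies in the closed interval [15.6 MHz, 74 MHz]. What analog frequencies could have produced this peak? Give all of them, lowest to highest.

24.5 MHz, 24.9 MHz, 49.2 MHz, 49.6 MHz, 73.9 MHz

Frequencies that alias to 0.2 MHz are k·fs ± 0.2 MHz for integer k ≥ 0.
k=0: 0.2 MHz.
k=1: 24.5 MHz, 24.9 MHz.
k=2: 49.2 MHz, 49.6 MHz.
k=3: 73.9 MHz, 74.3 MHz.
k=4: 98.6 MHz, 99 MHz.
Within [15.6 MHz, 74 MHz]: 24.5 MHz, 24.9 MHz, 49.2 MHz, 49.6 MHz, 73.9 MHz.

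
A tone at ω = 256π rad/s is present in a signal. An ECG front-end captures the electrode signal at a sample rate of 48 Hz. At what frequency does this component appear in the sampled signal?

16 Hz

ω = 256π rad/s → f = ω/(2π) = 128 Hz.
128 Hz mod fs = 32 Hz.
32 Hz > fs/2 = 24 Hz, folds to fs − 32 Hz = 16 Hz.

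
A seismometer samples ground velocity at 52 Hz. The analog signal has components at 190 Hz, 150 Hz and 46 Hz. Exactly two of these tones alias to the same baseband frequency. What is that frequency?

6 Hz

fs/2 = 26 Hz.
190 Hz mod fs = 34 Hz.
34 Hz > fs/2 = 26 Hz, folds to fs − 34 Hz = 18 Hz.
150 Hz mod fs = 46 Hz.
46 Hz > fs/2 = 26 Hz, folds to fs − 46 Hz = 6 Hz.
46 Hz > fs/2 = 26 Hz, folds to fs − 46 Hz = 6 Hz.
46 Hz and 150 Hz both map to 6 Hz.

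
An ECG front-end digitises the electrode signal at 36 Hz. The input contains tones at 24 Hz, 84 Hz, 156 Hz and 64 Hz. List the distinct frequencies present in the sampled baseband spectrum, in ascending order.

8 Hz, 12 Hz

fs/2 = 18 Hz.
24 Hz > fs/2 = 18 Hz, folds to fs − 24 Hz = 12 Hz.
84 Hz mod fs = 12 Hz.
12 Hz ≤ fs/2 = 18 Hz, appears at 12 Hz.
156 Hz mod fs = 12 Hz.
12 Hz ≤ fs/2 = 18 Hz, appears at 12 Hz.
64 Hz mod fs = 28 Hz.
28 Hz > fs/2 = 18 Hz, folds to fs − 28 Hz = 8 Hz.
Distinct values: {8 Hz, 12 Hz}.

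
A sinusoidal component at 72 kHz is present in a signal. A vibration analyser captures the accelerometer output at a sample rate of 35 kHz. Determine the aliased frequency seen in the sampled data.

72 kHz mod fs = 2 kHz.
2 kHz ≤ fs/2 = 17.5 kHz, appears at 2 kHz.

2 kHz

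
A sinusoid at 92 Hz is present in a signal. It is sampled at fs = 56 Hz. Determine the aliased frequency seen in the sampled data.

92 Hz mod fs = 36 Hz.
36 Hz > fs/2 = 28 Hz, folds to fs − 36 Hz = 20 Hz.

20 Hz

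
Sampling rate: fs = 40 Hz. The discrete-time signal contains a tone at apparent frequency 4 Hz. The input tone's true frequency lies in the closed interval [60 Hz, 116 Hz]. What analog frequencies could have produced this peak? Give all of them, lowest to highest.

Frequencies that alias to 4 Hz are k·fs ± 4 Hz for integer k ≥ 0.
k=0: 4 Hz.
k=1: 36 Hz, 44 Hz.
k=2: 76 Hz, 84 Hz.
k=3: 116 Hz, 124 Hz.
k=4: 156 Hz, 164 Hz.
Within [60 Hz, 116 Hz]: 76 Hz, 84 Hz, 116 Hz.

76 Hz, 84 Hz, 116 Hz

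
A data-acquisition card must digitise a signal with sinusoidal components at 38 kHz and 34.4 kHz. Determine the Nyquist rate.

76 kHz

Highest-frequency component: 38 kHz.
Nyquist rate = 2 × 38 kHz = 76 kHz.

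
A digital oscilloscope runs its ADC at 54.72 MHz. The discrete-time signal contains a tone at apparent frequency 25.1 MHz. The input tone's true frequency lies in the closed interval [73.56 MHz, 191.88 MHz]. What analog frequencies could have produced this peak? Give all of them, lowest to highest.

Frequencies that alias to 25.1 MHz are k·fs ± 25.1 MHz for integer k ≥ 0.
k=0: 25.1 MHz.
k=1: 29.62 MHz, 79.82 MHz.
k=2: 84.34 MHz, 134.54 MHz.
k=3: 139.06 MHz, 189.26 MHz.
k=4: 193.78 MHz, 243.98 MHz.
Within [73.56 MHz, 191.88 MHz]: 79.82 MHz, 84.34 MHz, 134.54 MHz, 139.06 MHz, 189.26 MHz.

79.82 MHz, 84.34 MHz, 134.54 MHz, 139.06 MHz, 189.26 MHz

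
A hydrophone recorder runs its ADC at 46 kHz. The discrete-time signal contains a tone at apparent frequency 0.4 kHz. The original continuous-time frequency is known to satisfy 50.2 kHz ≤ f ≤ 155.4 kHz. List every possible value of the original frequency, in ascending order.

91.6 kHz, 92.4 kHz, 137.6 kHz, 138.4 kHz

Frequencies that alias to 0.4 kHz are k·fs ± 0.4 kHz for integer k ≥ 0.
k=0: 0.4 kHz.
k=1: 45.6 kHz, 46.4 kHz.
k=2: 91.6 kHz, 92.4 kHz.
k=3: 137.6 kHz, 138.4 kHz.
k=4: 183.6 kHz, 184.4 kHz.
Within [50.2 kHz, 155.4 kHz]: 91.6 kHz, 92.4 kHz, 137.6 kHz, 138.4 kHz.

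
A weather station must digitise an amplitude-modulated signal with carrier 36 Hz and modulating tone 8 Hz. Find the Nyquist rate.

88 Hz

AM sidebands sit at fc ± fm = 28 Hz and 44 Hz.
Highest-frequency component: 44 Hz.
Nyquist rate = 2 × 44 Hz = 88 Hz.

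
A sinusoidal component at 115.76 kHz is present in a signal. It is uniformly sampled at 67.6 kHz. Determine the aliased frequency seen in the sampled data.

19.44 kHz

115.76 kHz mod fs = 48.16 kHz.
48.16 kHz > fs/2 = 33.8 kHz, folds to fs − 48.16 kHz = 19.44 kHz.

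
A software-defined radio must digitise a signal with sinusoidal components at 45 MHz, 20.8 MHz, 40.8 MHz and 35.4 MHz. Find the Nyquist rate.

90 MHz

Highest-frequency component: 45 MHz.
Nyquist rate = 2 × 45 MHz = 90 MHz.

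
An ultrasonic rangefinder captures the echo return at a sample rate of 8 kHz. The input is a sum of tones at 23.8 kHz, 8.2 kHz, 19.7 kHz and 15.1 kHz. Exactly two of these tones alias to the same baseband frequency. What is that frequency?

0.2 kHz

fs/2 = 4 kHz.
23.8 kHz mod fs = 7.8 kHz.
7.8 kHz > fs/2 = 4 kHz, folds to fs − 7.8 kHz = 0.2 kHz.
8.2 kHz mod fs = 0.2 kHz.
0.2 kHz ≤ fs/2 = 4 kHz, appears at 0.2 kHz.
19.7 kHz mod fs = 3.7 kHz.
3.7 kHz ≤ fs/2 = 4 kHz, appears at 3.7 kHz.
15.1 kHz mod fs = 7.1 kHz.
7.1 kHz > fs/2 = 4 kHz, folds to fs − 7.1 kHz = 0.9 kHz.
8.2 kHz and 23.8 kHz both map to 0.2 kHz.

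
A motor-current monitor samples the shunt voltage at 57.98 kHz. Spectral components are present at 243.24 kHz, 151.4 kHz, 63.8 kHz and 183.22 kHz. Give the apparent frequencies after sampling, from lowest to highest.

fs/2 = 28.99 kHz.
243.24 kHz mod fs = 11.32 kHz.
11.32 kHz ≤ fs/2 = 28.99 kHz, appears at 11.32 kHz.
151.4 kHz mod fs = 35.44 kHz.
35.44 kHz > fs/2 = 28.99 kHz, folds to fs − 35.44 kHz = 22.54 kHz.
63.8 kHz mod fs = 5.82 kHz.
5.82 kHz ≤ fs/2 = 28.99 kHz, appears at 5.82 kHz.
183.22 kHz mod fs = 9.28 kHz.
9.28 kHz ≤ fs/2 = 28.99 kHz, appears at 9.28 kHz.
Distinct values: {5.82 kHz, 9.28 kHz, 11.32 kHz, 22.54 kHz}.

5.82 kHz, 9.28 kHz, 11.32 kHz, 22.54 kHz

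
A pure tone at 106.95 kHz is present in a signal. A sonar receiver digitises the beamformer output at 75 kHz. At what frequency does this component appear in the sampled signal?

31.95 kHz

106.95 kHz mod fs = 31.95 kHz.
31.95 kHz ≤ fs/2 = 37.5 kHz, appears at 31.95 kHz.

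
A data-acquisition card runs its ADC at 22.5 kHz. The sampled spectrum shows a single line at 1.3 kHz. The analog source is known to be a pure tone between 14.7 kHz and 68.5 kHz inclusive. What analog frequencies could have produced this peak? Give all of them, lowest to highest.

21.2 kHz, 23.8 kHz, 43.7 kHz, 46.3 kHz, 66.2 kHz

Frequencies that alias to 1.3 kHz are k·fs ± 1.3 kHz for integer k ≥ 0.
k=0: 1.3 kHz.
k=1: 21.2 kHz, 23.8 kHz.
k=2: 43.7 kHz, 46.3 kHz.
k=3: 66.2 kHz, 68.8 kHz.
k=4: 88.7 kHz, 91.3 kHz.
Within [14.7 kHz, 68.5 kHz]: 21.2 kHz, 23.8 kHz, 43.7 kHz, 46.3 kHz, 66.2 kHz.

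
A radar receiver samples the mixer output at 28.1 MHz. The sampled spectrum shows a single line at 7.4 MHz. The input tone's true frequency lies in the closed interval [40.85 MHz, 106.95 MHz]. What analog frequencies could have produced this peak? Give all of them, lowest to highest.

Frequencies that alias to 7.4 MHz are k·fs ± 7.4 MHz for integer k ≥ 0.
k=0: 7.4 MHz.
k=1: 20.7 MHz, 35.5 MHz.
k=2: 48.8 MHz, 63.6 MHz.
k=3: 76.9 MHz, 91.7 MHz.
k=4: 105 MHz, 119.8 MHz.
k=5: 133.1 MHz, 147.9 MHz.
Within [40.85 MHz, 106.95 MHz]: 48.8 MHz, 63.6 MHz, 76.9 MHz, 91.7 MHz, 105 MHz.

48.8 MHz, 63.6 MHz, 76.9 MHz, 91.7 MHz, 105 MHz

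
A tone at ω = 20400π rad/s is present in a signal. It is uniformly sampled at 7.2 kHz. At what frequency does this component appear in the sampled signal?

3 kHz

ω = 20400π rad/s → f = ω/(2π) = 10200 Hz = 10.2 kHz.
10.2 kHz mod fs = 3 kHz.
3 kHz ≤ fs/2 = 3.6 kHz, appears at 3 kHz.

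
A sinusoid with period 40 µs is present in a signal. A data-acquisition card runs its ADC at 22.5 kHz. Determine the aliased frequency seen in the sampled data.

2.5 kHz

T = 40 µs → f = 1/T = 25 kHz.
25 kHz mod fs = 2.5 kHz.
2.5 kHz ≤ fs/2 = 11.25 kHz, appears at 2.5 kHz.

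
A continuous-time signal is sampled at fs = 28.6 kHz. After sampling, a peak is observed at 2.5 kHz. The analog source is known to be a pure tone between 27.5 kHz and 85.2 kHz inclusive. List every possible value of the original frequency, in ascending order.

Frequencies that alias to 2.5 kHz are k·fs ± 2.5 kHz for integer k ≥ 0.
k=0: 2.5 kHz.
k=1: 26.1 kHz, 31.1 kHz.
k=2: 54.7 kHz, 59.7 kHz.
k=3: 83.3 kHz, 88.3 kHz.
k=4: 111.9 kHz, 116.9 kHz.
Within [27.5 kHz, 85.2 kHz]: 31.1 kHz, 54.7 kHz, 59.7 kHz, 83.3 kHz.

31.1 kHz, 54.7 kHz, 59.7 kHz, 83.3 kHz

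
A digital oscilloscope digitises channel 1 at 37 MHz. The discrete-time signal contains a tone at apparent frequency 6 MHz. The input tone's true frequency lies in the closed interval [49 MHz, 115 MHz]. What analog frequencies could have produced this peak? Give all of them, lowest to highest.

Frequencies that alias to 6 MHz are k·fs ± 6 MHz for integer k ≥ 0.
k=0: 6 MHz.
k=1: 31 MHz, 43 MHz.
k=2: 68 MHz, 80 MHz.
k=3: 105 MHz, 117 MHz.
k=4: 142 MHz, 154 MHz.
Within [49 MHz, 115 MHz]: 68 MHz, 80 MHz, 105 MHz.

68 MHz, 80 MHz, 105 MHz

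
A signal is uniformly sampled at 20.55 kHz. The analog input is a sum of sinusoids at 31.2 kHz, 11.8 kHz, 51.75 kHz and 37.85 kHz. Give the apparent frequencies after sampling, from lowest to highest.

3.25 kHz, 8.75 kHz, 9.9 kHz

fs/2 = 10.275 kHz.
31.2 kHz mod fs = 10.65 kHz.
10.65 kHz > fs/2 = 10.275 kHz, folds to fs − 10.65 kHz = 9.9 kHz.
11.8 kHz > fs/2 = 10.275 kHz, folds to fs − 11.8 kHz = 8.75 kHz.
51.75 kHz mod fs = 10.65 kHz.
10.65 kHz > fs/2 = 10.275 kHz, folds to fs − 10.65 kHz = 9.9 kHz.
37.85 kHz mod fs = 17.3 kHz.
17.3 kHz > fs/2 = 10.275 kHz, folds to fs − 17.3 kHz = 3.25 kHz.
Distinct values: {3.25 kHz, 8.75 kHz, 9.9 kHz}.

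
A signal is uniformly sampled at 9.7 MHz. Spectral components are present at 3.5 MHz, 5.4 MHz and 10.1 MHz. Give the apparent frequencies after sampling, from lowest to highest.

0.4 MHz, 3.5 MHz, 4.3 MHz

fs/2 = 4.85 MHz.
3.5 MHz ≤ fs/2 = 4.85 MHz, passes unchanged.
5.4 MHz > fs/2 = 4.85 MHz, folds to fs − 5.4 MHz = 4.3 MHz.
10.1 MHz mod fs = 0.4 MHz.
0.4 MHz ≤ fs/2 = 4.85 MHz, appears at 0.4 MHz.
Distinct values: {0.4 MHz, 3.5 MHz, 4.3 MHz}.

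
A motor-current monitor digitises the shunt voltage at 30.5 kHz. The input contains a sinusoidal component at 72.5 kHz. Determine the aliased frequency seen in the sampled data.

72.5 kHz mod fs = 11.5 kHz.
11.5 kHz ≤ fs/2 = 15.25 kHz, appears at 11.5 kHz.

11.5 kHz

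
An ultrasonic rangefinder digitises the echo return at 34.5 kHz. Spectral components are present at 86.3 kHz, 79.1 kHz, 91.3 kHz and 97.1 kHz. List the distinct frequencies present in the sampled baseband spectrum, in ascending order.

6.4 kHz, 10.1 kHz, 12.2 kHz, 17.2 kHz

fs/2 = 17.25 kHz.
86.3 kHz mod fs = 17.3 kHz.
17.3 kHz > fs/2 = 17.25 kHz, folds to fs − 17.3 kHz = 17.2 kHz.
79.1 kHz mod fs = 10.1 kHz.
10.1 kHz ≤ fs/2 = 17.25 kHz, appears at 10.1 kHz.
91.3 kHz mod fs = 22.3 kHz.
22.3 kHz > fs/2 = 17.25 kHz, folds to fs − 22.3 kHz = 12.2 kHz.
97.1 kHz mod fs = 28.1 kHz.
28.1 kHz > fs/2 = 17.25 kHz, folds to fs − 28.1 kHz = 6.4 kHz.
Distinct values: {6.4 kHz, 10.1 kHz, 12.2 kHz, 17.2 kHz}.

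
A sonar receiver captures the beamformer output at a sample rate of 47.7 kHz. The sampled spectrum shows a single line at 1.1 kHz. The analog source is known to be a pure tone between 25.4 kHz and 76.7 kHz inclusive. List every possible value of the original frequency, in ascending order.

46.6 kHz, 48.8 kHz

Frequencies that alias to 1.1 kHz are k·fs ± 1.1 kHz for integer k ≥ 0.
k=0: 1.1 kHz.
k=1: 46.6 kHz, 48.8 kHz.
k=2: 94.3 kHz, 96.5 kHz.
Within [25.4 kHz, 76.7 kHz]: 46.6 kHz, 48.8 kHz.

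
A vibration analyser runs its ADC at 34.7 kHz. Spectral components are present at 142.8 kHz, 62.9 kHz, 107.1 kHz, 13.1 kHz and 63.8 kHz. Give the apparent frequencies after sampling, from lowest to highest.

3 kHz, 4 kHz, 5.6 kHz, 6.5 kHz, 13.1 kHz

fs/2 = 17.35 kHz.
142.8 kHz mod fs = 4 kHz.
4 kHz ≤ fs/2 = 17.35 kHz, appears at 4 kHz.
62.9 kHz mod fs = 28.2 kHz.
28.2 kHz > fs/2 = 17.35 kHz, folds to fs − 28.2 kHz = 6.5 kHz.
107.1 kHz mod fs = 3 kHz.
3 kHz ≤ fs/2 = 17.35 kHz, appears at 3 kHz.
13.1 kHz ≤ fs/2 = 17.35 kHz, passes unchanged.
63.8 kHz mod fs = 29.1 kHz.
29.1 kHz > fs/2 = 17.35 kHz, folds to fs − 29.1 kHz = 5.6 kHz.
Distinct values: {3 kHz, 4 kHz, 5.6 kHz, 6.5 kHz, 13.1 kHz}.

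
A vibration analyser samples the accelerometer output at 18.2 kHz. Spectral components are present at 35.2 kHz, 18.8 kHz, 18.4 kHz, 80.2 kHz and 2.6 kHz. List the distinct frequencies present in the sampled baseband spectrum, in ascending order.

fs/2 = 9.1 kHz.
35.2 kHz mod fs = 17 kHz.
17 kHz > fs/2 = 9.1 kHz, folds to fs − 17 kHz = 1.2 kHz.
18.8 kHz mod fs = 0.6 kHz.
0.6 kHz ≤ fs/2 = 9.1 kHz, appears at 0.6 kHz.
18.4 kHz mod fs = 0.2 kHz.
0.2 kHz ≤ fs/2 = 9.1 kHz, appears at 0.2 kHz.
80.2 kHz mod fs = 7.4 kHz.
7.4 kHz ≤ fs/2 = 9.1 kHz, appears at 7.4 kHz.
2.6 kHz ≤ fs/2 = 9.1 kHz, passes unchanged.
Distinct values: {0.2 kHz, 0.6 kHz, 1.2 kHz, 2.6 kHz, 7.4 kHz}.

0.2 kHz, 0.6 kHz, 1.2 kHz, 2.6 kHz, 7.4 kHz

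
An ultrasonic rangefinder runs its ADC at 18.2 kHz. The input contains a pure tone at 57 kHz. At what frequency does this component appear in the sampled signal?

2.4 kHz

57 kHz mod fs = 2.4 kHz.
2.4 kHz ≤ fs/2 = 9.1 kHz, appears at 2.4 kHz.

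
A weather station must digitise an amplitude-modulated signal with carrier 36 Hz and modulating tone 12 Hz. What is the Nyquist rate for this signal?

AM sidebands sit at fc ± fm = 24 Hz and 48 Hz.
Highest-frequency component: 48 Hz.
Nyquist rate = 2 × 48 Hz = 96 Hz.

96 Hz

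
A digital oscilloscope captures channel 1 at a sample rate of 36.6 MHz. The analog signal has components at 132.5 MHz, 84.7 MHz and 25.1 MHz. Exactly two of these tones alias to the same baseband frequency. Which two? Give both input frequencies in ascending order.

25.1 MHz, 84.7 MHz

fs/2 = 18.3 MHz.
132.5 MHz mod fs = 22.7 MHz.
22.7 MHz > fs/2 = 18.3 MHz, folds to fs − 22.7 MHz = 13.9 MHz.
84.7 MHz mod fs = 11.5 MHz.
11.5 MHz ≤ fs/2 = 18.3 MHz, appears at 11.5 MHz.
25.1 MHz > fs/2 = 18.3 MHz, folds to fs − 25.1 MHz = 11.5 MHz.
25.1 MHz and 84.7 MHz both map to 11.5 MHz.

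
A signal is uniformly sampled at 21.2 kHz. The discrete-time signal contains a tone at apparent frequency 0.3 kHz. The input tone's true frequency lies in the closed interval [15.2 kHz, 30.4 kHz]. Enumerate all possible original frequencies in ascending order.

Frequencies that alias to 0.3 kHz are k·fs ± 0.3 kHz for integer k ≥ 0.
k=0: 0.3 kHz.
k=1: 20.9 kHz, 21.5 kHz.
k=2: 42.1 kHz, 42.7 kHz.
Within [15.2 kHz, 30.4 kHz]: 20.9 kHz, 21.5 kHz.

20.9 kHz, 21.5 kHz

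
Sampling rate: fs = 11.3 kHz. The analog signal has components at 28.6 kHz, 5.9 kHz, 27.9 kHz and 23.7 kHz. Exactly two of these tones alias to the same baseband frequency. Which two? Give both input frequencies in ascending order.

fs/2 = 5.65 kHz.
28.6 kHz mod fs = 6 kHz.
6 kHz > fs/2 = 5.65 kHz, folds to fs − 6 kHz = 5.3 kHz.
5.9 kHz > fs/2 = 5.65 kHz, folds to fs − 5.9 kHz = 5.4 kHz.
27.9 kHz mod fs = 5.3 kHz.
5.3 kHz ≤ fs/2 = 5.65 kHz, appears at 5.3 kHz.
23.7 kHz mod fs = 1.1 kHz.
1.1 kHz ≤ fs/2 = 5.65 kHz, appears at 1.1 kHz.
27.9 kHz and 28.6 kHz both map to 5.3 kHz.

27.9 kHz, 28.6 kHz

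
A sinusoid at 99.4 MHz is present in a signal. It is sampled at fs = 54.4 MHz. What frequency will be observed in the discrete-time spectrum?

99.4 MHz mod fs = 45 MHz.
45 MHz > fs/2 = 27.2 MHz, folds to fs − 45 MHz = 9.4 MHz.

9.4 MHz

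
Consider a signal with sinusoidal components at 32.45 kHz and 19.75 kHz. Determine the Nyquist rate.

64.9 kHz

Highest-frequency component: 32.45 kHz.
Nyquist rate = 2 × 32.45 kHz = 64.9 kHz.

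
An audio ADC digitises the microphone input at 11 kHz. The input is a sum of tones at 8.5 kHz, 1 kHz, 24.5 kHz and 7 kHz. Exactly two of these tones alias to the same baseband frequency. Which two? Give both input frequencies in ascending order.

fs/2 = 5.5 kHz.
8.5 kHz > fs/2 = 5.5 kHz, folds to fs − 8.5 kHz = 2.5 kHz.
1 kHz ≤ fs/2 = 5.5 kHz, passes unchanged.
24.5 kHz mod fs = 2.5 kHz.
2.5 kHz ≤ fs/2 = 5.5 kHz, appears at 2.5 kHz.
7 kHz > fs/2 = 5.5 kHz, folds to fs − 7 kHz = 4 kHz.
8.5 kHz and 24.5 kHz both map to 2.5 kHz.

8.5 kHz, 24.5 kHz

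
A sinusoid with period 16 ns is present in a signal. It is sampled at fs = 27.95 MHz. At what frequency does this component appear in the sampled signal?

T = 16 ns → f = 1/T = 62.5 MHz.
62.5 MHz mod fs = 6.6 MHz.
6.6 MHz ≤ fs/2 = 13.975 MHz, appears at 6.6 MHz.

6.6 MHz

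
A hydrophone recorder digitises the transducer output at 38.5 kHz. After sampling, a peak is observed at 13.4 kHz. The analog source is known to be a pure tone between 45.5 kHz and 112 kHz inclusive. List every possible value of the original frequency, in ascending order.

51.9 kHz, 63.6 kHz, 90.4 kHz, 102.1 kHz

Frequencies that alias to 13.4 kHz are k·fs ± 13.4 kHz for integer k ≥ 0.
k=0: 13.4 kHz.
k=1: 25.1 kHz, 51.9 kHz.
k=2: 63.6 kHz, 90.4 kHz.
k=3: 102.1 kHz, 128.9 kHz.
k=4: 140.6 kHz, 167.4 kHz.
Within [45.5 kHz, 112 kHz]: 51.9 kHz, 63.6 kHz, 90.4 kHz, 102.1 kHz.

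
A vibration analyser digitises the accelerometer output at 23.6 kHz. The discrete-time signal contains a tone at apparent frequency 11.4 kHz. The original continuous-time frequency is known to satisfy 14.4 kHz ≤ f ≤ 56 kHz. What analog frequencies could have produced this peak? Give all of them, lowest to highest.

35 kHz, 35.8 kHz

Frequencies that alias to 11.4 kHz are k·fs ± 11.4 kHz for integer k ≥ 0.
k=0: 11.4 kHz.
k=1: 12.2 kHz, 35 kHz.
k=2: 35.8 kHz, 58.6 kHz.
k=3: 59.4 kHz, 82.2 kHz.
Within [14.4 kHz, 56 kHz]: 35 kHz, 35.8 kHz.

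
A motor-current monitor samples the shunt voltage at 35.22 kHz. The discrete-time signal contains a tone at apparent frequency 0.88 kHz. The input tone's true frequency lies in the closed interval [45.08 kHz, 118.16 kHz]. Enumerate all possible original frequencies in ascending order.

69.56 kHz, 71.32 kHz, 104.78 kHz, 106.54 kHz

Frequencies that alias to 0.88 kHz are k·fs ± 0.88 kHz for integer k ≥ 0.
k=0: 0.88 kHz.
k=1: 34.34 kHz, 36.1 kHz.
k=2: 69.56 kHz, 71.32 kHz.
k=3: 104.78 kHz, 106.54 kHz.
k=4: 140 kHz, 141.76 kHz.
Within [45.08 kHz, 118.16 kHz]: 69.56 kHz, 71.32 kHz, 104.78 kHz, 106.54 kHz.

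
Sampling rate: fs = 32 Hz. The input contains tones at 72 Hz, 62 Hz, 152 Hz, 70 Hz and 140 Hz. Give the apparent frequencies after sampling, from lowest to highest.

fs/2 = 16 Hz.
72 Hz mod fs = 8 Hz.
8 Hz ≤ fs/2 = 16 Hz, appears at 8 Hz.
62 Hz mod fs = 30 Hz.
30 Hz > fs/2 = 16 Hz, folds to fs − 30 Hz = 2 Hz.
152 Hz mod fs = 24 Hz.
24 Hz > fs/2 = 16 Hz, folds to fs − 24 Hz = 8 Hz.
70 Hz mod fs = 6 Hz.
6 Hz ≤ fs/2 = 16 Hz, appears at 6 Hz.
140 Hz mod fs = 12 Hz.
12 Hz ≤ fs/2 = 16 Hz, appears at 12 Hz.
Distinct values: {2 Hz, 6 Hz, 8 Hz, 12 Hz}.

2 Hz, 6 Hz, 8 Hz, 12 Hz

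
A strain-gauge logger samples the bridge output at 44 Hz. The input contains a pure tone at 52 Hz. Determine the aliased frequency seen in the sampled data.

8 Hz

52 Hz mod fs = 8 Hz.
8 Hz ≤ fs/2 = 22 Hz, appears at 8 Hz.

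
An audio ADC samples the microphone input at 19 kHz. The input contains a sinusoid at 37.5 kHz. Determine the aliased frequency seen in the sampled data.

37.5 kHz mod fs = 18.5 kHz.
18.5 kHz > fs/2 = 9.5 kHz, folds to fs − 18.5 kHz = 0.5 kHz.

0.5 kHz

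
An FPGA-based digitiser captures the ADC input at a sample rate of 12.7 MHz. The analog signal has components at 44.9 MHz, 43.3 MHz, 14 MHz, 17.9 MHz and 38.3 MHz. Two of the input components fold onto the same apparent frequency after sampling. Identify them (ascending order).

17.9 MHz, 43.3 MHz

fs/2 = 6.35 MHz.
44.9 MHz mod fs = 6.8 MHz.
6.8 MHz > fs/2 = 6.35 MHz, folds to fs − 6.8 MHz = 5.9 MHz.
43.3 MHz mod fs = 5.2 MHz.
5.2 MHz ≤ fs/2 = 6.35 MHz, appears at 5.2 MHz.
14 MHz mod fs = 1.3 MHz.
1.3 MHz ≤ fs/2 = 6.35 MHz, appears at 1.3 MHz.
17.9 MHz mod fs = 5.2 MHz.
5.2 MHz ≤ fs/2 = 6.35 MHz, appears at 5.2 MHz.
38.3 MHz mod fs = 0.2 MHz.
0.2 MHz ≤ fs/2 = 6.35 MHz, appears at 0.2 MHz.
17.9 MHz and 43.3 MHz both map to 5.2 MHz.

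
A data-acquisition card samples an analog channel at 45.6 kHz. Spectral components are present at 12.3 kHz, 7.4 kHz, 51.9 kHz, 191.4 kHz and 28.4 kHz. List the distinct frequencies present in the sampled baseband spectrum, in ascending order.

6.3 kHz, 7.4 kHz, 9 kHz, 12.3 kHz, 17.2 kHz

fs/2 = 22.8 kHz.
12.3 kHz ≤ fs/2 = 22.8 kHz, passes unchanged.
7.4 kHz ≤ fs/2 = 22.8 kHz, passes unchanged.
51.9 kHz mod fs = 6.3 kHz.
6.3 kHz ≤ fs/2 = 22.8 kHz, appears at 6.3 kHz.
191.4 kHz mod fs = 9 kHz.
9 kHz ≤ fs/2 = 22.8 kHz, appears at 9 kHz.
28.4 kHz > fs/2 = 22.8 kHz, folds to fs − 28.4 kHz = 17.2 kHz.
Distinct values: {6.3 kHz, 7.4 kHz, 9 kHz, 12.3 kHz, 17.2 kHz}.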